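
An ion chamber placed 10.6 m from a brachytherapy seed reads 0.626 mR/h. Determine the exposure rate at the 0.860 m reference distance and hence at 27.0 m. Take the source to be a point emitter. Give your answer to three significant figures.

Using I₁d₁² = I₂d₂²,
At 0.860 m: (10.6/0.860)² = 151.9, so 0.626 × 151.9 = 95.09 mR/h
At 27.0 m: (0.860/27.0)² = 0.001015, so 95.09 × 0.001015 = 0.09652 mR/h.

95.1 mR/h; 0.0965 mR/h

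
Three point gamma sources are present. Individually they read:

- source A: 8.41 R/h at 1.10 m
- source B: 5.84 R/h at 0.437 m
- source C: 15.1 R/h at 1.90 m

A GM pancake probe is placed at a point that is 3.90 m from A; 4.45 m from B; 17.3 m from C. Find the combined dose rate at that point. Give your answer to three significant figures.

Each source contributes Iᵢ·(dᵢ/rᵢ)²; contributions add.
A: 8.41 × (1.10/3.90)² = 0.6690 R/h
B: 5.84 × (0.437/4.45)² = 0.05632 R/h
C: 15.1 × (1.90/17.3)² = 0.1821 R/h
Total = 0.6690 + 0.05632 + 0.1821 = 0.9074 R/h.

0.907 R/h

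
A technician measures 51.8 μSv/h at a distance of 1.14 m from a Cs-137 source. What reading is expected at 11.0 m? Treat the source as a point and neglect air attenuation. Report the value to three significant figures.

By the inverse-square law, the rate at 11.0 m is
51.8 × (1.14/11.0)² = 51.8 × 0.01074 = 0.5563 μSv/h.

0.556 μSv/h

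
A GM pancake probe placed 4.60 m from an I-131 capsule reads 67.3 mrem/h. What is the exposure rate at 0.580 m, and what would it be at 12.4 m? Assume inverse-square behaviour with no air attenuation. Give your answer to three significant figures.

4230 mrem/h; 9.26 mrem/h

Using I₁d₁² = I₂d₂²,
At 0.580 m: (4.60/0.580)² = 62.90, so 67.3 × 62.90 = 4233 mrem/h
At 12.4 m: 4233 × (0.580/12.4)² = 4233 × 0.002188 = 9.262 mrem/h.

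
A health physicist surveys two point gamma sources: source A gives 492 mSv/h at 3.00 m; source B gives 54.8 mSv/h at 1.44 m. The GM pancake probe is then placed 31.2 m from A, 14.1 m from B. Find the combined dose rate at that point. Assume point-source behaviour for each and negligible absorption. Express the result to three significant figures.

Each source contributes Iᵢ·(dᵢ/rᵢ)²; contributions add.
A: 492 × (3.00/31.2)² = 4.549 mSv/h
B: 54.8 × (1.44/14.1)² = 0.5716 mSv/h
Total = 4.549 + 0.5716 = 5.121 mSv/h.

5.12 mSv/h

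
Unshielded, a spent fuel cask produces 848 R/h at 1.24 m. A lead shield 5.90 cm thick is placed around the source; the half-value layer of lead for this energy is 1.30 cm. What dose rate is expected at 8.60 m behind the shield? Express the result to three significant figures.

Distance alone: (1.24/8.60)² = 0.02079, so 848 × 0.02079 = 17.63 R/h.
Shield: 5.90/1.30 = 4.538 half-value layers → attenuation 2^(−4.538) = 0.04305.
Combined: 17.63 × 0.04305 = 0.7590 R/h.

0.759 R/h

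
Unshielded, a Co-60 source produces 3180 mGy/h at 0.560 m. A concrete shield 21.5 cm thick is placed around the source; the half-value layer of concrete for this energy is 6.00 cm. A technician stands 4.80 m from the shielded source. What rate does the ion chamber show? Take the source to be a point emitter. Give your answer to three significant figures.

3.61 mGy/h

Distance alone: (0.560/4.80)² = 0.01361, so 3180 × 0.01361 = 43.28 mGy/h.
Shield: 21.5/6.00 = 3.583 half-value layers → attenuation 2^(−3.583) = 0.08345.
Combined: 43.28 × 0.08345 = 3.612 mGy/h.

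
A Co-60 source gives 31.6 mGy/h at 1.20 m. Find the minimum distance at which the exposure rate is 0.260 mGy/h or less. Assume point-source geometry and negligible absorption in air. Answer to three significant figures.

13.2 m

By the inverse-square law, d₂ = d₁·√(I₁/I₂).
I₁/I₂ = 31.6/0.260 = 121.5, so d₂ = 1.20 × √121.5 = 13.23 m.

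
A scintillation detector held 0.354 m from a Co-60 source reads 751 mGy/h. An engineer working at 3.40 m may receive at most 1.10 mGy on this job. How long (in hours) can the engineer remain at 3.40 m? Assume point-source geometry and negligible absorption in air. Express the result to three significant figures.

Applying the 1/r² law, rate at 3.40 m:
751 × (0.354/3.40)² = 751 × 0.01084 = 8.141 mGy/h.
Stay time = 1.10 mGy ÷ 8.141 mGy/h = 0.1351 h.

0.135 h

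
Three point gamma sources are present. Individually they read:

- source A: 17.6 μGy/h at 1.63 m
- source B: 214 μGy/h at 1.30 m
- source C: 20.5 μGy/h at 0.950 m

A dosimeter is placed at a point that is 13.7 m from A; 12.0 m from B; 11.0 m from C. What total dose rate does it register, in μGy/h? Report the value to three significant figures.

By superposition, sum each source's inverse-square contribution:
A: 17.6 × (1.63/13.7)² = 0.2491 μGy/h
B: 214 × (1.30/12.0)² = 2.512 μGy/h
C: 20.5 × (0.950/11.0)² = 0.1529 μGy/h
Total = 0.2491 + 2.512 + 0.1529 = 2.914 μGy/h.

2.91 μGy/h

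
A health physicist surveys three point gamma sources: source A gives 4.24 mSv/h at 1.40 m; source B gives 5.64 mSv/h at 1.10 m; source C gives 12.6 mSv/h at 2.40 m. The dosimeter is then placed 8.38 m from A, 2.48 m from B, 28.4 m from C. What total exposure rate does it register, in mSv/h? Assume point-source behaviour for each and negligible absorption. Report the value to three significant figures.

By superposition, sum each source's inverse-square contribution:
A: 4.24 × (1.40/8.38)² = 0.1183 mSv/h
B: 5.64 × (1.10/2.48)² = 1.110 mSv/h
C: 12.6 × (2.40/28.4)² = 0.08998 mSv/h
Total = 0.1183 + 1.110 + 0.08998 = 1.318 mSv/h.

1.32 mSv/h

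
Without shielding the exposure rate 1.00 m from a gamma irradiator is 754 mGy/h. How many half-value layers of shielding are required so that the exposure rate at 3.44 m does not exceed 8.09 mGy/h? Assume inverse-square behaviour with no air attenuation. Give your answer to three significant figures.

At 3.44 m, distance alone gives 754 × (1.00/3.44)² = 754 × 0.08451 = 63.72 mGy/h.
Further attenuation needed: 63.72/8.09 = 7.876.
n = log₂(7.876) = 2.977 half-value layers.

2.98 half-value layers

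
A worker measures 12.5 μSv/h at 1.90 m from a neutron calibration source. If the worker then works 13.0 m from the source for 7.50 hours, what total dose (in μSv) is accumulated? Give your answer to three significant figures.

2.00 μSv

Since intensity falls as 1/r², rate at 13.0 m:
12.5 × (1.90/13.0)² = 12.5 × 0.02136 = 0.2670 μSv/h.
Dose = rate × time = 0.2670 μSv/h × 7.500 h = 2.002 μSv.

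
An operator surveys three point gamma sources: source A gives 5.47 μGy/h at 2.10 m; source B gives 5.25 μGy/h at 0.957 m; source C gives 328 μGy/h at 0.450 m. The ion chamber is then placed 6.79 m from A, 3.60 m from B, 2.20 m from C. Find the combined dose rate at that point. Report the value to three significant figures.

By superposition, sum each source's inverse-square contribution:
A: 5.47 × (2.10/6.79)² = 0.5232 μGy/h
B: 5.25 × (0.957/3.60)² = 0.3710 μGy/h
C: 328 × (0.450/2.20)² = 13.72 μGy/h
Total = 0.5232 + 0.3710 + 13.72 = 14.61 μGy/h.

14.6 μGy/h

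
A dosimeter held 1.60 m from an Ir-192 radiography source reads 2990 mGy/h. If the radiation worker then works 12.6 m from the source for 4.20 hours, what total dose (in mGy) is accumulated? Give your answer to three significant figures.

By the inverse-square law, rate at 12.6 m:
2990 × (1.60/12.6)² = 2990 × 0.01612 = 48.20 mGy/h.
Dose = rate × time = 48.20 mGy/h × 4.200 h = 202.4 mGy.

202 mGy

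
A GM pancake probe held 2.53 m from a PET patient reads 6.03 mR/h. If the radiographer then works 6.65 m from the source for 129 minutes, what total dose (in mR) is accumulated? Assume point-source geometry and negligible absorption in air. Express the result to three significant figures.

1.88 mR

Intensity scales as (d₁/d₂)², so rate at 6.65 m:
(2.53/6.65)² = 0.1447, so 6.03 × 0.1447 = 0.8725 mR/h.
Dose = rate × time = 0.8725 mR/h × 2.150 h = 1.876 mR.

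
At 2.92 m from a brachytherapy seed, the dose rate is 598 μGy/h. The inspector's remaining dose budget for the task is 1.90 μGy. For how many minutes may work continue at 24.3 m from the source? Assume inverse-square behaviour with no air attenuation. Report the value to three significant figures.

13.2 min

By the inverse-square law, rate at 24.3 m:
598 × (2.92/24.3)² = 598 × 0.01444 = 8.635 μGy/h.
Stay time = 1.90 μGy ÷ 8.635 μGy/h = 0.2200 h = 13.20 min.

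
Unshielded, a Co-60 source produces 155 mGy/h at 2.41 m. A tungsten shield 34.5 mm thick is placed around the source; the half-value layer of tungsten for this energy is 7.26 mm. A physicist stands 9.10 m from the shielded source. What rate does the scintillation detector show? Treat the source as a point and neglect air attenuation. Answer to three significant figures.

0.403 mGy/h

Distance alone: 155 × (2.41/9.10)² = 155 × 0.07014 = 10.87 mGy/h.
Shield: 34.5/7.26 = 4.752 half-value layers → attenuation 2^(−4.752) = 0.03711.
Combined: 10.87 × 0.03711 = 0.4034 mGy/h.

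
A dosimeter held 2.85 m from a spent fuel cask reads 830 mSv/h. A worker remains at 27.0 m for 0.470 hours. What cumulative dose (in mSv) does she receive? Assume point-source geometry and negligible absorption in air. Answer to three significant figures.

Since intensity falls as 1/r², rate at 27.0 m:
830 × (2.85/27.0)² = 830 × 0.01114 = 9.246 mSv/h.
Dose = rate × time = 9.246 mSv/h × 0.4700 h = 4.346 mSv.

4.35 mSv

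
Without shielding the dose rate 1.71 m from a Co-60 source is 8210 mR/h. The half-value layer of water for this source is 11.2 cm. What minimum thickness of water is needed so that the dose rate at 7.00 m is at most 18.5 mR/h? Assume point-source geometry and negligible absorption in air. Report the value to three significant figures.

At 7.00 m, distance alone gives 8210 × (1.71/7.00)² = 8210 × 0.05968 = 490.0 mR/h.
Further attenuation needed: 490.0/18.5 = 26.49.
n = log₂(26.49) = 4.727 half-value layers.
Thickness = 4.727 × 11.2 cm = 52.94 cm.

52.9 cm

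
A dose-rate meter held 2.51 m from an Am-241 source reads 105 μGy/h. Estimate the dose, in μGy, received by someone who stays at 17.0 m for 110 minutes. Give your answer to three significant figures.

Using I₁d₁² = I₂d₂², rate at 17.0 m:
105 × (2.51/17.0)² = 105 × 0.02180 = 2.289 μGy/h.
Dose = rate × time = 2.289 μGy/h × 1.833 h = 4.196 μGy.

4.20 μGy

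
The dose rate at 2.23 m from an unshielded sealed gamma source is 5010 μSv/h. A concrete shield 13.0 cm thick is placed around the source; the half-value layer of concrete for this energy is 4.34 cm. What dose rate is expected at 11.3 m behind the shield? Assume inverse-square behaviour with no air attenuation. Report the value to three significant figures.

24.5 μSv/h

Distance alone: (2.23/11.3)² = 0.03895, so 5010 × 0.03895 = 195.1 μSv/h.
Shield: 13.0/4.34 = 2.995 half-value layers → attenuation 2^(−2.995) = 0.1254.
Combined: 195.1 × 0.1254 = 24.47 μSv/h.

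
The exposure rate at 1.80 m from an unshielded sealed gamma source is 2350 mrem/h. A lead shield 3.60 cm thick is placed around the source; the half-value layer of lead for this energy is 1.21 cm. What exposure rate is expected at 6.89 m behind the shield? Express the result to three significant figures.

20.4 mrem/h

Distance alone: (1.80/6.89)² = 0.06825, so 2350 × 0.06825 = 160.4 mrem/h.
Shield: 3.60/1.21 = 2.975 half-value layers → attenuation 2^(−2.975) = 0.1272.
Combined: 160.4 × 0.1272 = 20.40 mrem/h.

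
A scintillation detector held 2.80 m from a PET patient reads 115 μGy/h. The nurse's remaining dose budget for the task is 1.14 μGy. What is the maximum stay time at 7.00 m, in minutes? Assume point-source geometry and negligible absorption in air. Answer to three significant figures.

3.72 min

By the inverse-square law, rate at 7.00 m:
(2.80/7.00)² = 0.1600, so 115 × 0.1600 = 18.40 μGy/h.
Stay time = 1.14 μGy ÷ 18.40 μGy/h = 0.06196 h = 3.718 min.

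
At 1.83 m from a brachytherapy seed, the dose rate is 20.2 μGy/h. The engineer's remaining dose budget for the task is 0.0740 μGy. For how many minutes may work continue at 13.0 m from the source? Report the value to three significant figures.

11.1 min

Intensity scales as (d₁/d₂)², so rate at 13.0 m:
(1.83/13.0)² = 0.01982, so 20.2 × 0.01982 = 0.4004 μGy/h.
Stay time = 0.0740 μGy ÷ 0.4004 μGy/h = 0.1848 h = 11.09 min.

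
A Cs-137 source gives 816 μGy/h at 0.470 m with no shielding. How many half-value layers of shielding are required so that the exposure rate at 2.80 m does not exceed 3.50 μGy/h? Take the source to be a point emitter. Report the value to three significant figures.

At 2.80 m, distance alone gives (0.470/2.80)² = 0.02818, so 816 × 0.02818 = 22.99 μGy/h.
Further attenuation needed: 22.99/3.50 = 6.569.
n = log₂(6.569) = 2.716 half-value layers.

2.72 half-value layers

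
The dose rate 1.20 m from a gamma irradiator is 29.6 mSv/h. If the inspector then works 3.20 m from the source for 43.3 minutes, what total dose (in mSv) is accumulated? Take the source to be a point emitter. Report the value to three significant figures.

Intensity scales as (d₁/d₂)², so rate at 3.20 m:
29.6 × (1.20/3.20)² = 29.6 × 0.1406 = 4.162 mSv/h.
Dose = rate × time = 4.162 mSv/h × 0.7217 h = 3.004 mSv.

3.00 mSv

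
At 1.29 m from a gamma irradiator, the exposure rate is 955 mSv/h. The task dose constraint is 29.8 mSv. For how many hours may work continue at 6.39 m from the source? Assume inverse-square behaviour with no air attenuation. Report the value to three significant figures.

0.766 h

Using I₁d₁² = I₂d₂², rate at 6.39 m:
(1.29/6.39)² = 0.04075, so 955 × 0.04075 = 38.92 mSv/h.
Stay time = 29.8 mSv ÷ 38.92 mSv/h = 0.7657 h.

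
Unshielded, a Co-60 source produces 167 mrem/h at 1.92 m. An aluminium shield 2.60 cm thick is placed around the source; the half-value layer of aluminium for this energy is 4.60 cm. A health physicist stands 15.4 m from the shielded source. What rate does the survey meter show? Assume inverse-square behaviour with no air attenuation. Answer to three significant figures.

Distance alone: 167 × (1.92/15.4)² = 167 × 0.01554 = 2.595 mrem/h.
Shield: 2.60/4.60 = 0.5652 half-value layers → attenuation 2^(−0.5652) = 0.6759.
Combined: 2.595 × 0.6759 = 1.754 mrem/h.

1.75 mrem/h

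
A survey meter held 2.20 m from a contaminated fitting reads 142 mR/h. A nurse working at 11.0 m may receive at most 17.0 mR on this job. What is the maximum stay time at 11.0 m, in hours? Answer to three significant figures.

Intensity scales as (d₁/d₂)², so rate at 11.0 m:
142 × (2.20/11.0)² = 142 × 0.04000 = 5.680 mR/h.
Stay time = 17.0 mR ÷ 5.680 mR/h = 2.993 h.

2.99 h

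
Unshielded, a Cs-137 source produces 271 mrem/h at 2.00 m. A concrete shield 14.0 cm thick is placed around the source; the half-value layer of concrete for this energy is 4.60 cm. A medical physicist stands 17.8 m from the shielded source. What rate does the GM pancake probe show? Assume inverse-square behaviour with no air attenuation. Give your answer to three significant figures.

0.415 mrem/h

Distance alone: (2.00/17.8)² = 0.01262, so 271 × 0.01262 = 3.420 mrem/h.
Shield: 14.0/4.60 = 3.043 half-value layers → attenuation 2^(−3.043) = 0.1213.
Combined: 3.420 × 0.1213 = 0.4148 mrem/h.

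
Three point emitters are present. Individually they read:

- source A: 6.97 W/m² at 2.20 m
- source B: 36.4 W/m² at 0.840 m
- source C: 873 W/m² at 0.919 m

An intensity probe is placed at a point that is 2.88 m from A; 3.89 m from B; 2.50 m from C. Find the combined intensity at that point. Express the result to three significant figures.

By superposition, sum each source's inverse-square contribution:
A: 6.97 × (2.20/2.88)² = 4.067 W/m²
B: 36.4 × (0.840/3.89)² = 1.697 W/m²
C: 873 × (0.919/2.50)² = 118.0 W/m²
Total = 4.067 + 1.697 + 118.0 = 123.8 W/m².

124 W/m²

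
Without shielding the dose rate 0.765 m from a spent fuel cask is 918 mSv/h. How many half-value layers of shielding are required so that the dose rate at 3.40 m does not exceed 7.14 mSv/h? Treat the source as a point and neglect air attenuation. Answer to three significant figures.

At 3.40 m, distance alone gives (0.765/3.40)² = 0.05063, so 918 × 0.05063 = 46.48 mSv/h.
Further attenuation needed: 46.48/7.14 = 6.510.
n = log₂(6.510) = 2.703 half-value layers.

2.70 half-value layers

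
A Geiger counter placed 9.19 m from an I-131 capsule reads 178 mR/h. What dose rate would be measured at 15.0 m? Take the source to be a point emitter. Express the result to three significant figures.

By the inverse-square law, scaling from 9.19 m to 15.0 m:
178 × (9.19/15.0)² = 178 × 0.3754 = 66.82 mR/h.

66.8 mR/h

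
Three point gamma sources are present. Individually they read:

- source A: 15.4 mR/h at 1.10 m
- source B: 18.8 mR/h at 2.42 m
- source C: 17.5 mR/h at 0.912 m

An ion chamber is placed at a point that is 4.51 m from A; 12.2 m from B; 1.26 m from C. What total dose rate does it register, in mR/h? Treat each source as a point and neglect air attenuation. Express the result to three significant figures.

Each source contributes Iᵢ·(dᵢ/rᵢ)²; contributions add.
A: 15.4 × (1.10/4.51)² = 0.9161 mR/h
B: 18.8 × (2.42/12.2)² = 0.7397 mR/h
C: 17.5 × (0.912/1.26)² = 9.168 mR/h
Total = 0.9161 + 0.7397 + 9.168 = 10.82 mR/h.

10.8 mR/h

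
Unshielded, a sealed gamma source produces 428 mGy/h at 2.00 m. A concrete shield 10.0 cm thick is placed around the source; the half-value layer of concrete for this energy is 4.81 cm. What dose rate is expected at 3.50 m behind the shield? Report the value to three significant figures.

Distance alone: 428 × (2.00/3.50)² = 428 × 0.3265 = 139.7 mGy/h.
Shield: 10.0/4.81 = 2.079 half-value layers → attenuation 2^(−2.079) = 0.2367.
Combined: 139.7 × 0.2367 = 33.07 mGy/h.

33.1 mGy/h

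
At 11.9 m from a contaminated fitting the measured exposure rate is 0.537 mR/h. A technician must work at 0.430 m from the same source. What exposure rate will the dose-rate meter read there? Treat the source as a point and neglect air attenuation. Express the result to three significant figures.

Since intensity falls as 1/r², scaling from 11.9 m to 0.430 m:
(11.9/0.430)² = 765.9, so 0.537 × 765.9 = 411.3 mR/h.

411 mR/h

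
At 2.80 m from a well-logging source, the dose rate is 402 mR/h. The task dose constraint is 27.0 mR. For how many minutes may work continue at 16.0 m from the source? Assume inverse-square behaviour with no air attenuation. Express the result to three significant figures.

132 min

By the inverse-square law, rate at 16.0 m:
(2.80/16.0)² = 0.03062, so 402 × 0.03062 = 12.31 mR/h.
Stay time = 27.0 mR ÷ 12.31 mR/h = 2.193 h = 131.6 min.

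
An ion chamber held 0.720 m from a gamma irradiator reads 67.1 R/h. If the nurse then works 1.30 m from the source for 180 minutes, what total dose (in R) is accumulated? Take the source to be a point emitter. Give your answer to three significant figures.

61.7 R

Using I₁d₁² = I₂d₂², rate at 1.30 m:
67.1 × (0.720/1.30)² = 67.1 × 0.3067 = 20.58 R/h.
Dose = rate × time = 20.58 R/h × 3.000 h = 61.74 R.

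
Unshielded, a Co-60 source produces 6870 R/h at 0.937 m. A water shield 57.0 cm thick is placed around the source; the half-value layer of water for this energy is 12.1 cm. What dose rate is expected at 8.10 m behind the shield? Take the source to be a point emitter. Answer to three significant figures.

3.51 R/h

Distance alone: 6870 × (0.937/8.10)² = 6870 × 0.01338 = 91.92 R/h.
Shield: 57.0/12.1 = 4.711 half-value layers → attenuation 2^(−4.711) = 0.03818.
Combined: 91.92 × 0.03818 = 3.510 R/h.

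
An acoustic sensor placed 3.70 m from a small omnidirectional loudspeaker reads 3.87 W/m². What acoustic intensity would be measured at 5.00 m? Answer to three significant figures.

Applying the 1/r² law, scaling from 3.70 m to 5.00 m:
3.87 × (3.70/5.00)² = 3.87 × 0.5476 = 2.119 W/m².

2.12 W/m²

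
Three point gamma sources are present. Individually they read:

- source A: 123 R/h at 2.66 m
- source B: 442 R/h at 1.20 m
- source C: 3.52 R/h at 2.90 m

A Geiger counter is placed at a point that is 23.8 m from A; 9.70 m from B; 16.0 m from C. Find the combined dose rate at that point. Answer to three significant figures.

8.42 R/h

By superposition, sum each source's inverse-square contribution:
A: 123 × (2.66/23.8)² = 1.536 R/h
B: 442 × (1.20/9.70)² = 6.765 R/h
C: 3.52 × (2.90/16.0)² = 0.1156 R/h
Total = 1.536 + 6.765 + 0.1156 = 8.417 R/h.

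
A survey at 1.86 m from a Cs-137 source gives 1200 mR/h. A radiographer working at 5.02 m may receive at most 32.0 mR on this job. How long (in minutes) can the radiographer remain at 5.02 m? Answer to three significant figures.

11.7 min

Intensity scales as (d₁/d₂)², so rate at 5.02 m:
(1.86/5.02)² = 0.1373, so 1200 × 0.1373 = 164.8 mR/h.
Stay time = 32.0 mR ÷ 164.8 mR/h = 0.1942 h = 11.65 min.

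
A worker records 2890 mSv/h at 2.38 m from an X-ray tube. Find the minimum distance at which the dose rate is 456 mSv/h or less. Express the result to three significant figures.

Since intensity falls as 1/r², d₂ = d₁·√(I₁/I₂).
I₁/I₂ = 2890/456 = 6.338, so d₂ = 2.38 × √6.338 = 5.992 m.

5.99 m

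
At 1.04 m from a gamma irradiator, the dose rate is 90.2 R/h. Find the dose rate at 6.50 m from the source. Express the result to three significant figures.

By the inverse-square law, the rate at 6.50 m is
90.2 × (1.04/6.50)² = 90.2 × 0.02560 = 2.309 R/h.

2.31 R/h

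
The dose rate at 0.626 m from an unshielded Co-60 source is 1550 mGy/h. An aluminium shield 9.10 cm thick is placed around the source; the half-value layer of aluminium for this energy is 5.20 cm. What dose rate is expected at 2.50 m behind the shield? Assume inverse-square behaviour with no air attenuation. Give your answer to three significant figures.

28.9 mGy/h

Distance alone: (0.626/2.50)² = 0.06270, so 1550 × 0.06270 = 97.19 mGy/h.
Shield: 9.10/5.20 = 1.750 half-value layers → attenuation 2^(−1.750) = 0.2973.
Combined: 97.19 × 0.2973 = 28.89 mGy/h.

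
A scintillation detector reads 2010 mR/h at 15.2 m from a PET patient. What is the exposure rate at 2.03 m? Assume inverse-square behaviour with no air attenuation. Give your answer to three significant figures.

113000 mR/h

Applying the 1/r² law, the rate at 2.03 m is
(15.2/2.03)² = 56.07, so 2010 × 56.07 = 112700 mR/h.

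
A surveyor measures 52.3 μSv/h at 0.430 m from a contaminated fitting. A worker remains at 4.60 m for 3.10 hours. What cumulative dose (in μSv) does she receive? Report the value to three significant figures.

1.42 μSv

Applying the 1/r² law, rate at 4.60 m:
52.3 × (0.430/4.60)² = 52.3 × 0.008738 = 0.4570 μSv/h.
Dose = rate × time = 0.4570 μSv/h × 3.100 h = 1.417 μSv.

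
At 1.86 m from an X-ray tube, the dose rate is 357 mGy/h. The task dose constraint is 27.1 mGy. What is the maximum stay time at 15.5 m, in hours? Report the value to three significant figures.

Intensity scales as (d₁/d₂)², so rate at 15.5 m:
357 × (1.86/15.5)² = 357 × 0.01440 = 5.141 mGy/h.
Stay time = 27.1 mGy ÷ 5.141 mGy/h = 5.271 h.

5.27 h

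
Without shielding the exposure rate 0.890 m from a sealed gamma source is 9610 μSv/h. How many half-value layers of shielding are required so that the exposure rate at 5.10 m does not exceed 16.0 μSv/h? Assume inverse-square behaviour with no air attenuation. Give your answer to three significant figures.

At 5.10 m, distance alone gives 9610 × (0.890/5.10)² = 9610 × 0.03045 = 292.6 μSv/h.
Further attenuation needed: 292.6/16.0 = 18.29.
n = log₂(18.29) = 4.193 half-value layers.

4.19 half-value layers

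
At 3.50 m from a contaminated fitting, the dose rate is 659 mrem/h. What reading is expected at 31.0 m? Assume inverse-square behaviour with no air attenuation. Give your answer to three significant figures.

8.40 mrem/h

By the inverse-square law, the rate at 31.0 m is
659 × (3.50/31.0)² = 659 × 0.01275 = 8.402 mrem/h.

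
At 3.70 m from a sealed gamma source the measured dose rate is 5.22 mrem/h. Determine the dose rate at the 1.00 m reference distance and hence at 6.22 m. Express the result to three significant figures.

Intensity scales as (d₁/d₂)², so
At 1.00 m: (3.70/1.00)² = 13.69, so 5.22 × 13.69 = 71.46 mrem/h
At 6.22 m: (1.00/6.22)² = 0.02585, so 71.46 × 0.02585 = 1.847 mrem/h.

71.5 mrem/h; 1.85 mrem/h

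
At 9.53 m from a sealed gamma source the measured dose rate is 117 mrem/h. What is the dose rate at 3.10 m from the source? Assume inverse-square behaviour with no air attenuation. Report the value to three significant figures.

1110 mrem/h

Since intensity falls as 1/r², scaling from 9.53 m to 3.10 m:
117 × (9.53/3.10)² = 117 × 9.451 = 1106 mrem/h.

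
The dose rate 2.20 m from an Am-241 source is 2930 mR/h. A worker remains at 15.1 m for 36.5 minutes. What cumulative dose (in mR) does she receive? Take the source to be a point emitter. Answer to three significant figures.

Intensity scales as (d₁/d₂)², so rate at 15.1 m:
2930 × (2.20/15.1)² = 2930 × 0.02123 = 62.20 mR/h.
Dose = rate × time = 62.20 mR/h × 0.6083 h = 37.84 mR.

37.8 mR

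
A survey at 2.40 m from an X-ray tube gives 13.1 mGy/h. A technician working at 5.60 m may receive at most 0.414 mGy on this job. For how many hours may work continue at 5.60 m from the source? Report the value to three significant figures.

Since intensity falls as 1/r², rate at 5.60 m:
(2.40/5.60)² = 0.1837, so 13.1 × 0.1837 = 2.406 mGy/h.
Stay time = 0.414 mGy ÷ 2.406 mGy/h = 0.1721 h.

0.172 h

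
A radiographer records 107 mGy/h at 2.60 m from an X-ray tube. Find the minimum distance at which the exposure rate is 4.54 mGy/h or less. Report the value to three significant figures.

12.6 m

Using I₁d₁² = I₂d₂², d₂ = d₁·√(I₁/I₂).
I₁/I₂ = 107/4.54 = 23.57, so d₂ = 2.60 × √23.57 = 12.62 m.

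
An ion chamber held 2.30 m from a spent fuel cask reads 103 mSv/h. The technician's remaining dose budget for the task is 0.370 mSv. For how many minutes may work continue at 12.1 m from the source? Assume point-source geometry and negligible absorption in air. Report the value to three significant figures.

5.97 min

Using I₁d₁² = I₂d₂², rate at 12.1 m:
103 × (2.30/12.1)² = 103 × 0.03613 = 3.721 mSv/h.
Stay time = 0.370 mSv ÷ 3.721 mSv/h = 0.09944 h = 5.966 min.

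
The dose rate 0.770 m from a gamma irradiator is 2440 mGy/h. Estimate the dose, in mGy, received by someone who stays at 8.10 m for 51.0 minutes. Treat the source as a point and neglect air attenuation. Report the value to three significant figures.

Using I₁d₁² = I₂d₂², rate at 8.10 m:
(0.770/8.10)² = 0.009037, so 2440 × 0.009037 = 22.05 mGy/h.
Dose = rate × time = 22.05 mGy/h × 0.8500 h = 18.74 mGy.

18.7 mGy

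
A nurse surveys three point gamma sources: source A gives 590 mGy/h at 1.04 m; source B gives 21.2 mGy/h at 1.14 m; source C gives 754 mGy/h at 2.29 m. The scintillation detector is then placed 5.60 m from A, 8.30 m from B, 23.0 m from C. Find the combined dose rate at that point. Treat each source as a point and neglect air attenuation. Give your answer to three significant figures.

28.2 mGy/h

Each source contributes Iᵢ·(dᵢ/rᵢ)²; contributions add.
A: 590 × (1.04/5.60)² = 20.35 mGy/h
B: 21.2 × (1.14/8.30)² = 0.3999 mGy/h
C: 754 × (2.29/23.0)² = 7.475 mGy/h
Total = 20.35 + 0.3999 + 7.475 = 28.22 mGy/h.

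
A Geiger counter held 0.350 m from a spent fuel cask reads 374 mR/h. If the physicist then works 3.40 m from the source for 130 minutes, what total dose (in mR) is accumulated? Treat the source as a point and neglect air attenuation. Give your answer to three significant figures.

8.59 mR

Using I₁d₁² = I₂d₂², rate at 3.40 m:
374 × (0.350/3.40)² = 374 × 0.01060 = 3.964 mR/h.
Dose = rate × time = 3.964 mR/h × 2.167 h = 8.590 mR.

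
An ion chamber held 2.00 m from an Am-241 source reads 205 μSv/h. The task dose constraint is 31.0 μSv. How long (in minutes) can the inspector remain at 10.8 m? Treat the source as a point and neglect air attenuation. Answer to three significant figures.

265 min

Since intensity falls as 1/r², rate at 10.8 m:
(2.00/10.8)² = 0.03429, so 205 × 0.03429 = 7.029 μSv/h.
Stay time = 31.0 μSv ÷ 7.029 μSv/h = 4.410 h = 264.6 min.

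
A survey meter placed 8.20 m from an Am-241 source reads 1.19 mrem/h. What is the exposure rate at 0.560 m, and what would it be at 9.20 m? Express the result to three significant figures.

255 mrem/h; 0.945 mrem/h

Intensity scales as (d₁/d₂)², so
At 0.560 m: (8.20/0.560)² = 214.4, so 1.19 × 214.4 = 255.1 mrem/h
At 9.20 m: (0.560/9.20)² = 0.003705, so 255.1 × 0.003705 = 0.9451 mrem/h.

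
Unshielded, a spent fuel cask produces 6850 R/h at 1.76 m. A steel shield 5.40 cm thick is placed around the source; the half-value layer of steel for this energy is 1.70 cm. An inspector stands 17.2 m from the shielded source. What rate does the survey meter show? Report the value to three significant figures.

7.93 R/h

Distance alone: (1.76/17.2)² = 0.01047, so 6850 × 0.01047 = 71.72 R/h.
Shield: 5.40/1.70 = 3.176 half-value layers → attenuation 2^(−3.176) = 0.1106.
Combined: 71.72 × 0.1106 = 7.932 R/h.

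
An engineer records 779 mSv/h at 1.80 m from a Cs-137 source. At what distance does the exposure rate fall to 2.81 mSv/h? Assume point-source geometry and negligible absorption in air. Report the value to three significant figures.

Applying the 1/r² law, d₂ = d₁·√(I₁/I₂).
I₁/I₂ = 779/2.81 = 277.2, so d₂ = 1.80 × √277.2 = 29.97 m.

30.0 m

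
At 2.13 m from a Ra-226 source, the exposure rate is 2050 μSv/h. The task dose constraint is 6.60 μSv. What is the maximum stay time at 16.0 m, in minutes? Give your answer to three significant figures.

Since intensity falls as 1/r², rate at 16.0 m:
(2.13/16.0)² = 0.01772, so 2050 × 0.01772 = 36.33 μSv/h.
Stay time = 6.60 μSv ÷ 36.33 μSv/h = 0.1817 h = 10.90 min.

10.9 min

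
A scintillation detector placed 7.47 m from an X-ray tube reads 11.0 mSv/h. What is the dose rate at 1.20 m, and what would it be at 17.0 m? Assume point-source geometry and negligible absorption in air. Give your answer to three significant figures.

426 mSv/h; 2.12 mSv/h

Intensity scales as (d₁/d₂)², so
At 1.20 m: 11.0 × (7.47/1.20)² = 11.0 × 38.75 = 426.2 mSv/h
At 17.0 m: (1.20/17.0)² = 0.004983, so 426.2 × 0.004983 = 2.124 mSv/h.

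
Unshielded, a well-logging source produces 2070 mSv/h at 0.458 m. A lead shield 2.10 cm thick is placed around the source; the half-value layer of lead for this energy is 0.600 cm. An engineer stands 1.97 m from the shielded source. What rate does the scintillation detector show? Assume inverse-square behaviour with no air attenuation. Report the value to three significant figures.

Distance alone: 2070 × (0.458/1.97)² = 2070 × 0.05405 = 111.9 mSv/h.
Shield: 2.10/0.600 = 3.500 half-value layers → attenuation 2^(−3.500) = 0.08839.
Combined: 111.9 × 0.08839 = 9.891 mSv/h.

9.89 mSv/h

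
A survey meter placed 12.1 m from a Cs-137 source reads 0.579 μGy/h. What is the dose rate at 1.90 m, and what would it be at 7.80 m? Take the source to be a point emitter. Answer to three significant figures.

By the inverse-square law,
At 1.90 m: (12.1/1.90)² = 40.56, so 0.579 × 40.56 = 23.48 μGy/h
At 7.80 m: (1.90/7.80)² = 0.05934, so 23.48 × 0.05934 = 1.393 μGy/h.

23.5 μGy/h; 1.39 μGy/h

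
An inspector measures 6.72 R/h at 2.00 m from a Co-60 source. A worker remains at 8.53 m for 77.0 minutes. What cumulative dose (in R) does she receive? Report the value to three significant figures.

Using I₁d₁² = I₂d₂², rate at 8.53 m:
(2.00/8.53)² = 0.05497, so 6.72 × 0.05497 = 0.3694 R/h.
Dose = rate × time = 0.3694 R/h × 1.283 h = 0.4739 R.

0.474 R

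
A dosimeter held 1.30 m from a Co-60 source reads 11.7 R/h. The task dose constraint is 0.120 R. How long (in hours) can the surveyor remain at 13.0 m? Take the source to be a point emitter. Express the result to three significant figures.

By the inverse-square law, rate at 13.0 m:
11.7 × (1.30/13.0)² = 11.7 × 0.01000 = 0.1170 R/h.
Stay time = 0.120 R ÷ 0.1170 R/h = 1.026 h.

1.03 h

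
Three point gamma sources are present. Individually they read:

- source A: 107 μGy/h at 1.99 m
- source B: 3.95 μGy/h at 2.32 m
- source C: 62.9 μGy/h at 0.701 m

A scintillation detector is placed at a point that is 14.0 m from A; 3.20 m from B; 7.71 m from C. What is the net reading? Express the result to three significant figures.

4.76 μGy/h

By superposition, sum each source's inverse-square contribution:
A: 107 × (1.99/14.0)² = 2.162 μGy/h
B: 3.95 × (2.32/3.20)² = 2.076 μGy/h
C: 62.9 × (0.701/7.71)² = 0.5200 μGy/h
Total = 2.162 + 2.076 + 0.5200 = 4.758 μGy/h.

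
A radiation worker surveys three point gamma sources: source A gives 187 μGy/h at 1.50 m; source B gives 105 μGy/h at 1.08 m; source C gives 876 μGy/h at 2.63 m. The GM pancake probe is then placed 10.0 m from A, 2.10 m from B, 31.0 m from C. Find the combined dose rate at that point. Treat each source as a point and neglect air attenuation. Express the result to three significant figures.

By superposition, sum each source's inverse-square contribution:
A: 187 × (1.50/10.0)² = 4.207 μGy/h
B: 105 × (1.08/2.10)² = 27.77 μGy/h
C: 876 × (2.63/31.0)² = 6.305 μGy/h
Total = 4.207 + 27.77 + 6.305 = 38.28 μGy/h.

38.3 μGy/h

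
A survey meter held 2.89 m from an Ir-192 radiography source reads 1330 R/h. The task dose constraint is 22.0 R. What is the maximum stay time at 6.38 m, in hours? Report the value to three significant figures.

Using I₁d₁² = I₂d₂², rate at 6.38 m:
(2.89/6.38)² = 0.2052, so 1330 × 0.2052 = 272.9 R/h.
Stay time = 22.0 R ÷ 272.9 R/h = 0.08062 h.

0.0806 h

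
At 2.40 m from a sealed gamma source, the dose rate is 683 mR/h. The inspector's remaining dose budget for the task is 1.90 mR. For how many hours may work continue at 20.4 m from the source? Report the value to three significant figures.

Intensity scales as (d₁/d₂)², so rate at 20.4 m:
(2.40/20.4)² = 0.01384, so 683 × 0.01384 = 9.453 mR/h.
Stay time = 1.90 mR ÷ 9.453 mR/h = 0.2010 h.

0.201 h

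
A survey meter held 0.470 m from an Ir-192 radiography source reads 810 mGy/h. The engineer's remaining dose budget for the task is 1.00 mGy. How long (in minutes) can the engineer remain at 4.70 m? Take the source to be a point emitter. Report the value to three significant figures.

Applying the 1/r² law, rate at 4.70 m:
(0.470/4.70)² = 0.01000, so 810 × 0.01000 = 8.100 mGy/h.
Stay time = 1.00 mGy ÷ 8.100 mGy/h = 0.1235 h = 7.410 min.

7.41 min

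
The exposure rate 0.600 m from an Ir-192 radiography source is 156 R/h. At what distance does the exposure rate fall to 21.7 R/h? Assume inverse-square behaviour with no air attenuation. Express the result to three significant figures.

1.61 m

Since intensity falls as 1/r², d₂ = d₁·√(I₁/I₂).
I₁/I₂ = 156/21.7 = 7.189, so d₂ = 0.600 × √7.189 = 1.609 m.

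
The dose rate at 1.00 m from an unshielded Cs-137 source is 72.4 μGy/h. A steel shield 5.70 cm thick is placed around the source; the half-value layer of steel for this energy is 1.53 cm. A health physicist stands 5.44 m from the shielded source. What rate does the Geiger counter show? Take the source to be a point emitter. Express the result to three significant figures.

Distance alone: (1.00/5.44)² = 0.03379, so 72.4 × 0.03379 = 2.446 μGy/h.
Shield: 5.70/1.53 = 3.725 half-value layers → attenuation 2^(−3.725) = 0.07562.
Combined: 2.446 × 0.07562 = 0.1850 μGy/h.

0.185 μGy/h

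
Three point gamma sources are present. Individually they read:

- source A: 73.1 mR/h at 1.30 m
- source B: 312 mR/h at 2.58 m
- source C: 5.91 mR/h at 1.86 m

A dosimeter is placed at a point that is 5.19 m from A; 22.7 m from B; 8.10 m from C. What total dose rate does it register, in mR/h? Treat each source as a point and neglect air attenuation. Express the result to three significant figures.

By superposition, sum each source's inverse-square contribution:
A: 73.1 × (1.30/5.19)² = 4.586 mR/h
B: 312 × (2.58/22.7)² = 4.030 mR/h
C: 5.91 × (1.86/8.10)² = 0.3116 mR/h
Total = 4.586 + 4.030 + 0.3116 = 8.928 mR/h.

8.93 mR/h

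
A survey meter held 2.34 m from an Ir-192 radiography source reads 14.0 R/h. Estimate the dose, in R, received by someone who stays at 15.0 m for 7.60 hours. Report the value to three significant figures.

Intensity scales as (d₁/d₂)², so rate at 15.0 m:
14.0 × (2.34/15.0)² = 14.0 × 0.02434 = 0.3408 R/h.
Dose = rate × time = 0.3408 R/h × 7.600 h = 2.590 R.

2.59 R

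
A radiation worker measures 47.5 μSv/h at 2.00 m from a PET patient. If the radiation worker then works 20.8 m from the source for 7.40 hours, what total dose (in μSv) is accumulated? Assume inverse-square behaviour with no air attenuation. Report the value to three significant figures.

By the inverse-square law, rate at 20.8 m:
47.5 × (2.00/20.8)² = 47.5 × 0.009246 = 0.4392 μSv/h.
Dose = rate × time = 0.4392 μSv/h × 7.400 h = 3.250 μSv.

3.25 μSv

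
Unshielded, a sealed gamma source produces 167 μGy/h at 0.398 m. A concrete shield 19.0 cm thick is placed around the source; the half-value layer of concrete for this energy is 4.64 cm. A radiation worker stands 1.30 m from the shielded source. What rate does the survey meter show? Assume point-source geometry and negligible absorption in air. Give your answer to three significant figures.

Distance alone: (0.398/1.30)² = 0.09373, so 167 × 0.09373 = 15.65 μGy/h.
Shield: 19.0/4.64 = 4.095 half-value layers → attenuation 2^(−4.095) = 0.05852.
Combined: 15.65 × 0.05852 = 0.9158 μGy/h.

0.916 μGy/h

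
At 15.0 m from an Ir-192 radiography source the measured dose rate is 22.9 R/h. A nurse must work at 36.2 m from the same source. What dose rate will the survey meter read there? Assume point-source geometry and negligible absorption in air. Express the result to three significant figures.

3.93 R/h

Applying the 1/r² law, scaling from 15.0 m to 36.2 m:
(15.0/36.2)² = 0.1717, so 22.9 × 0.1717 = 3.932 R/h.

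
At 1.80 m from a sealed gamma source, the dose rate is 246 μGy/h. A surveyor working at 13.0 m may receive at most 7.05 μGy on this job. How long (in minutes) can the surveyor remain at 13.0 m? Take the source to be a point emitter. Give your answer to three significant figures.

By the inverse-square law, rate at 13.0 m:
(1.80/13.0)² = 0.01917, so 246 × 0.01917 = 4.716 μGy/h.
Stay time = 7.05 μGy ÷ 4.716 μGy/h = 1.495 h = 89.70 min.

89.7 min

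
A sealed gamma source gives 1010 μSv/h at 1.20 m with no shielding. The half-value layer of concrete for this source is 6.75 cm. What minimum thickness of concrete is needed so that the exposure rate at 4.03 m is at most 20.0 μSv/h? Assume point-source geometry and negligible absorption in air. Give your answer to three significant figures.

14.6 cm

At 4.03 m, distance alone gives 1010 × (1.20/4.03)² = 1010 × 0.08867 = 89.56 μSv/h.
Further attenuation needed: 89.56/20.0 = 4.478.
n = log₂(4.478) = 2.163 half-value layers.
Thickness = 2.163 × 6.75 cm = 14.60 cm.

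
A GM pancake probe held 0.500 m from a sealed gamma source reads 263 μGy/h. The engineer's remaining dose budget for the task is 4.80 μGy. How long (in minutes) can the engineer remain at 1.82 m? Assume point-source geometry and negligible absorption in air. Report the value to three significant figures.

14.5 min

By the inverse-square law, rate at 1.82 m:
(0.500/1.82)² = 0.07547, so 263 × 0.07547 = 19.85 μGy/h.
Stay time = 4.80 μGy ÷ 19.85 μGy/h = 0.2418 h = 14.51 min.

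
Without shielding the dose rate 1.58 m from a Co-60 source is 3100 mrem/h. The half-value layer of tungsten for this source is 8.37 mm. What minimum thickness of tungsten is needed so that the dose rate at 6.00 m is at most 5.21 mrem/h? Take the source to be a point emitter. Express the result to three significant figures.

44.9 mm

At 6.00 m, distance alone gives (1.58/6.00)² = 0.06934, so 3100 × 0.06934 = 215.0 mrem/h.
Further attenuation needed: 215.0/5.21 = 41.27.
n = log₂(41.27) = 5.367 half-value layers.
Thickness = 5.367 × 8.37 mm = 44.92 mm.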